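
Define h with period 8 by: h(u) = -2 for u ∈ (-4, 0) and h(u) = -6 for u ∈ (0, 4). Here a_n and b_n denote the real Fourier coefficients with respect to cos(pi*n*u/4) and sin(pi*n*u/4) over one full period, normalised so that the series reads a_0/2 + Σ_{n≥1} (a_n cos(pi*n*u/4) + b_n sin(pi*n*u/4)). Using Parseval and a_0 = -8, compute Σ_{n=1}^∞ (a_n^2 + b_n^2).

Parseval: a_0^2/2 + Σ_{n≥1} (a_n^2+b_n^2) = 1/4 ∫_{-4}^{4} h(u)^2 du = 40.
Subtract a_0^2/2 = 32: Σ (a_n^2+b_n^2) = 8.

8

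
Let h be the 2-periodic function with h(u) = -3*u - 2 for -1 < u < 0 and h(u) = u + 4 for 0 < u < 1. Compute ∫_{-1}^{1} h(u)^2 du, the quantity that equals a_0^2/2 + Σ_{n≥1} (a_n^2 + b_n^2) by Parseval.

64/3

∫_{-1}^{1} h(u)^2 du = 64/3.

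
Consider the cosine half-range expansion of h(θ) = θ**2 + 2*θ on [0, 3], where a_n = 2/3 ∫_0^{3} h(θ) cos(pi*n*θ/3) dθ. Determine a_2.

a_2 = 2/3 ∫_0^{3} (θ**2 + 2*θ) cos(2*pi*θ/3) dθ.
Integrating by parts twice (tabular method), an antiderivative of (θ**2 + 2*θ) cos(2*pi*θ/3) is 3*θ**2*sin(2*pi*θ/3)/(2*pi) + 3*θ*sin(2*pi*θ/3)/pi + 9*θ*cos(2*pi*θ/3)/(2*pi**2) - 27*sin(2*pi*θ/3)/(4*pi**3) + 9*cos(2*pi*θ/3)/(2*pi**2); evaluating from 0 to 3: ∫_{0}^{3} (θ**2 + 2*θ) cos(2*pi*θ/3) dθ = (18/pi**2) - (9/(2*pi**2)) = 27/(2*pi**2).
Hence a_2 = (2/3)·(27/(2*pi**2)) = 9/pi**2.

9/pi**2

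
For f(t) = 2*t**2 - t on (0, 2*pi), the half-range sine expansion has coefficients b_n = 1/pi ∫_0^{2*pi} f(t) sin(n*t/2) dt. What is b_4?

b_4 = 1/pi ∫_0^{2*pi} (2*t**2 - t) sin(2*t) dt.
Integrating by parts twice (tabular method), an antiderivative of (2*t**2 - t) sin(2*t) is -t**2*cos(2*t) + t*sin(2*t) + t*cos(2*t)/2 - sin(2*t)/4 + cos(2*t)/2; evaluating from 0 to 2*pi: ∫_{0}^{2*pi} (2*t**2 - t) sin(2*t) dt = (-4*pi**2 + 1/2 + pi) - (1/2) = pi*(1 - 4*pi).
Hence b_4 = (1/pi)·(pi*(1 - 4*pi)) = 1 - 4*pi.

1 - 4*pi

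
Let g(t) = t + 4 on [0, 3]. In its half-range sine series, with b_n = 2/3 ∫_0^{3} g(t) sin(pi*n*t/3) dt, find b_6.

-1/pi

b_6 = 2/3 ∫_0^{3} (t + 4) sin(2*pi*t) dt.
Integrating by parts (boundary term plus one more integral), an antiderivative of (t + 4) sin(2*pi*t) is -t*cos(2*pi*t)/(2*pi) + sin(2*pi*t)/(4*pi**2) - 2*cos(2*pi*t)/pi; evaluating from 0 to 3: ∫_{0}^{3} (t + 4) sin(2*pi*t) dt = (-7/(2*pi)) - (-2/pi) = -3/(2*pi).
Hence b_6 = (2/3)·(-3/(2*pi)) = -1/pi.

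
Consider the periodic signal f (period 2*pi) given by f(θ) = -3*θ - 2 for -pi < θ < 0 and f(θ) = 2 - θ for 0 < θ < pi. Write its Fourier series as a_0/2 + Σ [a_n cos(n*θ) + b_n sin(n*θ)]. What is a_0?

a_0 = 1/pi ∫_{-pi}^{pi} f(θ) dθ = 1/pi · (pi**2) = pi.

pi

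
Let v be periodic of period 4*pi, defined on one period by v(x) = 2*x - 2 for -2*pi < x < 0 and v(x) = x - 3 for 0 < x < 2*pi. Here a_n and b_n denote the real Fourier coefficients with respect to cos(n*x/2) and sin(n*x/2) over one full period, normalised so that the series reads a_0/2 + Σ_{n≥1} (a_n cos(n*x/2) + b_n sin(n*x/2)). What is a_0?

-5 - pi

a_0 = (1/(2*pi)) ∫_{-2*pi}^{2*pi} v(x) dx = (1/(2*pi)) · (-2*pi*(pi + 5)) = -5 - pi.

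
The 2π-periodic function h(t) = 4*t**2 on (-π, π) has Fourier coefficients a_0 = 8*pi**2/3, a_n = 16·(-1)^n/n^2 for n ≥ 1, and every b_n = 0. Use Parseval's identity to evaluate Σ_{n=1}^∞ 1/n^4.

Parseval: a_0^2/2 + Σ a_n^2 = (1/π) ∫_{-π}^{π} h(t)^2 dt = 32*pi**4/5.
Subtract a_0^2/2 = 32*pi**4/9: Σ a_n^2 = 128*pi**4/45.
Since a_n^2 = 256/n^4, Σ 1/n^4 = pi**4/90.

pi**4/90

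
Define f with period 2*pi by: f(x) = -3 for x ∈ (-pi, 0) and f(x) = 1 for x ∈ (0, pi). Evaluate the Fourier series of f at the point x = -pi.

x = -pi differs from x = pi by -1 full period(s), and the series is 2*pi-periodic.
At x = pi the one-sided limits are f(pi^-) = 1 and f(pi^+) = -3.
By Dirichlet's theorem the series converges to their average, [(1) + (-3)]/2 = -1.

-1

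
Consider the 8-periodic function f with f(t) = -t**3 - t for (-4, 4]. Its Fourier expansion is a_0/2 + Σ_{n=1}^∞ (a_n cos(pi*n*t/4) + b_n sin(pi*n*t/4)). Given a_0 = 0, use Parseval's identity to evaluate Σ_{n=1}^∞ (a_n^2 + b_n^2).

145504/105

Parseval: a_0^2/2 + Σ_{n≥1} (a_n^2+b_n^2) = 1/4 ∫_{-4}^{4} f(t)^2 dt = 145504/105.
Subtract a_0^2/2 = 0: Σ (a_n^2+b_n^2) = 145504/105.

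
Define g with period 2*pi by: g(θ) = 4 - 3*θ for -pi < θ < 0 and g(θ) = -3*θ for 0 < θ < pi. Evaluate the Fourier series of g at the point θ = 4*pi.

θ = 4*pi differs from θ = 0 by 2 full period(s), and the series is 2*pi-periodic.
At θ = 0 the one-sided limits are g(0^-) = 4 and g(0^+) = 0.
By Dirichlet's theorem the series converges to their average, [(4) + (0)]/2 = 2.

2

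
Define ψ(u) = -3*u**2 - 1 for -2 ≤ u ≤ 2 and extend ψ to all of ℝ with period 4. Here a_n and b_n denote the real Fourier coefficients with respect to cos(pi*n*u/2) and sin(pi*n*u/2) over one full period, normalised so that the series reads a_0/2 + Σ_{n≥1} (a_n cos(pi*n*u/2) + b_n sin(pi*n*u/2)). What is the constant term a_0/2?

a_0 = 1/2 ∫_{-2}^{2} ψ(u) du = 1/2 · (-20) = -10.
So the constant term a_0/2 = -5.

-5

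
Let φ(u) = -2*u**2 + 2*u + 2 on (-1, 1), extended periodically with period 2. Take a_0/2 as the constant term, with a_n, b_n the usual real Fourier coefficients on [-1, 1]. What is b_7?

b_7 = ∫_{-1}^{1} φ(u) sin(7*pi*u) du.
Integrating by parts twice (tabular method), an antiderivative of (-2*u**2 + 2*u + 2) sin(7*pi*u) is 2*u**2*cos(7*pi*u)/(7*pi) - 4*u*sin(7*pi*u)/(49*pi**2) - 2*u*cos(7*pi*u)/(7*pi) + 2*sin(7*pi*u)/(49*pi**2) - 2*cos(7*pi*u)/(7*pi) - 4*cos(7*pi*u)/(343*pi**3); evaluating from -1 to 1: ∫_{-1}^{1} (-2*u**2 + 2*u + 2) sin(7*pi*u) du = (2*(2 + 49*pi**2)/(343*pi**3)) - (2*(2 - 49*pi**2)/(343*pi**3)) = 4/(7*pi).
Hence b_7 = 4/(7*pi).

4/(7*pi)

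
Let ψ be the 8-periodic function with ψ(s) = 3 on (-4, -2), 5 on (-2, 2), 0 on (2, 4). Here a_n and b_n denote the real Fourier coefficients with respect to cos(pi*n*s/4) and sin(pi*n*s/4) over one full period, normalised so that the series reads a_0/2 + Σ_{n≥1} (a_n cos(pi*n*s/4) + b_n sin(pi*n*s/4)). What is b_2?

b_2 = 1/4 ∫_{-4}^{4} ψ(s) sin(pi*s/2) ds.
Split the integral at the breakpoints.
Directly, an antiderivative of (3) sin(pi*s/2) is -6*cos(pi*s/2)/pi; evaluating from -4 to -2: ∫_{-4}^{-2} (3) sin(pi*s/2) ds = (6/pi) - (-6/pi) = 12/pi.
Directly, an antiderivative of (5) sin(pi*s/2) is -10*cos(pi*s/2)/pi; evaluating from -2 to 2: ∫_{-2}^{2} (5) sin(pi*s/2) ds = (10/pi) - (10/pi) = 0.
∫_{2}^{4} (0) sin(pi*s/2) ds = 0.
Summing the pieces and multiplying by (1/4) gives b_2 = 3/pi.

3/pi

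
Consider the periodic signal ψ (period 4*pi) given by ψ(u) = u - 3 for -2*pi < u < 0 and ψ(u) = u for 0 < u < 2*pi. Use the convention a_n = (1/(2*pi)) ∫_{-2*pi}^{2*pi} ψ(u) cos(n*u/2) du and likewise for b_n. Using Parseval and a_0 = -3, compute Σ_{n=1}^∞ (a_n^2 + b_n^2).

Parseval: a_0^2/2 + Σ_{n≥1} (a_n^2+b_n^2) = (1/(2*pi)) ∫_{-2*pi}^{2*pi} ψ(u)^2 du = 9 + 6*pi + 8*pi**2/3.
Subtract a_0^2/2 = 9/2: Σ (a_n^2+b_n^2) = 9/2 + 6*pi + 8*pi**2/3.

9/2 + 6*pi + 8*pi**2/3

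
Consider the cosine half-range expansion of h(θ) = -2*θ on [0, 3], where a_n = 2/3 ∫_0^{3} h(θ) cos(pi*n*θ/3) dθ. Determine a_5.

24/(25*pi**2)

a_5 = 2/3 ∫_0^{3} (-2*θ) cos(5*pi*θ/3) dθ.
Integrating by parts (boundary term plus one more integral), an antiderivative of (-2*θ) cos(5*pi*θ/3) is -6*θ*sin(5*pi*θ/3)/(5*pi) - 18*cos(5*pi*θ/3)/(25*pi**2); evaluating from 0 to 3: ∫_{0}^{3} (-2*θ) cos(5*pi*θ/3) dθ = (18/(25*pi**2)) - (-18/(25*pi**2)) = 36/(25*pi**2).
Hence a_5 = (2/3)·(36/(25*pi**2)) = 24/(25*pi**2).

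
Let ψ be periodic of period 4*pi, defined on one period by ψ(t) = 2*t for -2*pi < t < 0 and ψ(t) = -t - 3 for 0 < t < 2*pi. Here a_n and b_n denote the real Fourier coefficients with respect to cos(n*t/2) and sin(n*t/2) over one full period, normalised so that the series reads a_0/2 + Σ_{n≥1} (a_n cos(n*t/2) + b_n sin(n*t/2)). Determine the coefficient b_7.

b_7 = (1/(2*pi)) ∫_{-2*pi}^{2*pi} ψ(t) sin(7*t/2) dt.
Split the integral at the breakpoints.
Integrating by parts (boundary term plus one more integral), an antiderivative of (2*t) sin(7*t/2) is -4*t*cos(7*t/2)/7 + 8*sin(7*t/2)/49; evaluating from -2*pi to 0: ∫_{-2*pi}^{0} (2*t) sin(7*t/2) dt = (0) - (-8*pi/7) = 8*pi/7.
Integrating by parts (boundary term plus one more integral), an antiderivative of (-t - 3) sin(7*t/2) is 2*t*cos(7*t/2)/7 - 4*sin(7*t/2)/49 + 6*cos(7*t/2)/7; evaluating from 0 to 2*pi: ∫_{0}^{2*pi} (-t - 3) sin(7*t/2) dt = (-4*pi/7 - 6/7) - (6/7) = -4*pi/7 - 12/7.
Summing the pieces and multiplying by (1/(2*pi)) gives b_7 = 2*(-3 + pi)/(7*pi).

2*(-3 + pi)/(7*pi)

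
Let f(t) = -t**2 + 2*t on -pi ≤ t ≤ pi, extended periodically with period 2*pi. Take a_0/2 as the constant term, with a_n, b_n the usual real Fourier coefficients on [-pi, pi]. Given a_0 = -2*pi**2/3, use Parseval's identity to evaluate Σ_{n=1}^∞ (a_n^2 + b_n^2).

8*pi**2*(pi**2 + 15)/45

Parseval: a_0^2/2 + Σ_{n≥1} (a_n^2+b_n^2) = 1/pi ∫_{-pi}^{pi} f(t)^2 dt = 2*pi**2*(20 + 3*pi**2)/15.
Subtract a_0^2/2 = 2*pi**4/9: Σ (a_n^2+b_n^2) = 8*pi**2*(pi**2 + 15)/45.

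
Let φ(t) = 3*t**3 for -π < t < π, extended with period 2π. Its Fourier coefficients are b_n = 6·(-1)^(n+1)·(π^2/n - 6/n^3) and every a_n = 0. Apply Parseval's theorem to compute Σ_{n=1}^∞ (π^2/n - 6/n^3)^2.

Parseval: Σ b_n^2 = (1/π) ∫_{-π}^{π} φ(t)^2 dt = 18*pi**6/7.
b_n^2 = 36·(π^2/n - 6/n^3)^2, so the sum equals (18*pi**6/7)/36 = pi**6/14.

pi**6/14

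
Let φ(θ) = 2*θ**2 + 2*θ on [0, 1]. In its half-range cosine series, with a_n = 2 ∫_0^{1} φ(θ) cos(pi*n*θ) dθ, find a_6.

2/(9*pi**2)

a_6 = 2 ∫_0^{1} (2*θ**2 + 2*θ) cos(6*pi*θ) dθ.
Integrating by parts twice (tabular method), an antiderivative of (2*θ**2 + 2*θ) cos(6*pi*θ) is θ**2*sin(6*pi*θ)/(3*pi) + θ*sin(6*pi*θ)/(3*pi) + θ*cos(6*pi*θ)/(9*pi**2) - sin(6*pi*θ)/(54*pi**3) + cos(6*pi*θ)/(18*pi**2); evaluating from 0 to 1: ∫_{0}^{1} (2*θ**2 + 2*θ) cos(6*pi*θ) dθ = (1/(6*pi**2)) - (1/(18*pi**2)) = 1/(9*pi**2).
Hence a_6 = 2·(1/(9*pi**2)) = 2/(9*pi**2).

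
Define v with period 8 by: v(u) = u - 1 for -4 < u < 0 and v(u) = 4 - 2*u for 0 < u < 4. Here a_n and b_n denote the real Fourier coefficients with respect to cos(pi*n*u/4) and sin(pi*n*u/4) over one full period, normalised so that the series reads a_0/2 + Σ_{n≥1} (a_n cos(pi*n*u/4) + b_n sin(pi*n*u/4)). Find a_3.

a_3 = 1/4 ∫_{-4}^{4} v(u) cos(3*pi*u/4) du.
Split the integral at the breakpoints.
Integrating by parts (boundary term plus one more integral), an antiderivative of (u - 1) cos(3*pi*u/4) is 4*u*sin(3*pi*u/4)/(3*pi) - 4*sin(3*pi*u/4)/(3*pi) + 16*cos(3*pi*u/4)/(9*pi**2); evaluating from -4 to 0: ∫_{-4}^{0} (u - 1) cos(3*pi*u/4) du = (16/(9*pi**2)) - (-16/(9*pi**2)) = 32/(9*pi**2).
Integrating by parts (boundary term plus one more integral), an antiderivative of (4 - 2*u) cos(3*pi*u/4) is -8*u*sin(3*pi*u/4)/(3*pi) + 16*sin(3*pi*u/4)/(3*pi) - 32*cos(3*pi*u/4)/(9*pi**2); evaluating from 0 to 4: ∫_{0}^{4} (4 - 2*u) cos(3*pi*u/4) du = (32/(9*pi**2)) - (-32/(9*pi**2)) = 64/(9*pi**2).
Summing the pieces and multiplying by (1/4) gives a_3 = 8/(3*pi**2).

8/(3*pi**2)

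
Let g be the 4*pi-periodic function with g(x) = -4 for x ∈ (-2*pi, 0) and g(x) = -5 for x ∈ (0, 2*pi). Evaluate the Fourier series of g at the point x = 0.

At x = 0 the one-sided limits are g(0^-) = -4 and g(0^+) = -5.
By Dirichlet's theorem the series converges to their average, [(-4) + (-5)]/2 = -9/2.

-9/2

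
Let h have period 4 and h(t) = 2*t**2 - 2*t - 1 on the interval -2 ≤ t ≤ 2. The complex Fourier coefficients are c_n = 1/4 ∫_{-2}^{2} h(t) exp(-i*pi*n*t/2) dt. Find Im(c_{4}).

Since h is real-valued, Im(c_{4}) = -1/4 ∫_{-2}^{2} h(t) sin(2*pi*t) dt = -b_{4}/2.
Integrating by parts twice (tabular method), an antiderivative of (2*t**2 - 2*t - 1) sin(2*pi*t) is -t**2*cos(2*pi*t)/pi + t*sin(2*pi*t)/pi**2 + t*cos(2*pi*t)/pi - sin(2*pi*t)/(2*pi**2) + cos(2*pi*t)/(2*pi**3) + cos(2*pi*t)/(2*pi); evaluating from -2 to 2: ∫_{-2}^{2} (2*t**2 - 2*t - 1) sin(2*pi*t) dt = ((1 - 3*pi**2)/(2*pi**3)) - ((1 - 11*pi**2)/(2*pi**3)) = 4/pi.
Hence Im(c_{4}) = (-1/4)·(4/pi) = -1/pi.

-1/pi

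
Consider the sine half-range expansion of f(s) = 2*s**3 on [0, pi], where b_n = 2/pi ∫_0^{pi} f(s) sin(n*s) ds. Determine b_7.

-24/343 + 4*pi**2/7

b_7 = 2/pi ∫_0^{pi} (2*s**3) sin(7*s) ds.
Integrating by parts three times (tabular method), an antiderivative of (2*s**3) sin(7*s) is -2*s**3*cos(7*s)/7 + 6*s**2*sin(7*s)/49 + 12*s*cos(7*s)/343 - 12*sin(7*s)/2401; evaluating from 0 to pi: ∫_{0}^{pi} (2*s**3) sin(7*s) ds = (2*pi*(-6 + 49*pi**2)/343) - (0) = 2*pi*(-6 + 49*pi**2)/343.
Hence b_7 = (2/pi)·(2*pi*(-6 + 49*pi**2)/343) = -24/343 + 4*pi**2/7.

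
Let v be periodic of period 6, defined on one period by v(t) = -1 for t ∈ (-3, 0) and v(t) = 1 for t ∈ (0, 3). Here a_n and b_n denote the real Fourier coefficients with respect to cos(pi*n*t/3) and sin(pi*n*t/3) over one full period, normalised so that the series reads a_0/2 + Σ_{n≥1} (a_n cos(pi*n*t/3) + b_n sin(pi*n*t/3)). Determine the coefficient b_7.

4/(7*pi)

b_7 = 1/3 ∫_{-3}^{3} v(t) sin(7*pi*t/3) dt.
v is odd and sin(7*pi*t/3) is odd, so the integrand is even and b_7 = 2/3 ∫_0^{3} v(t) sin(7*pi*t/3) dt.
Directly, an antiderivative of (1) sin(7*pi*t/3) is -3*cos(7*pi*t/3)/(7*pi); evaluating from 0 to 3: ∫_{0}^{3} (1) sin(7*pi*t/3) dt = (3/(7*pi)) - (-3/(7*pi)) = 6/(7*pi).
Hence b_7 = (2/3)·(6/(7*pi)) = 4/(7*pi).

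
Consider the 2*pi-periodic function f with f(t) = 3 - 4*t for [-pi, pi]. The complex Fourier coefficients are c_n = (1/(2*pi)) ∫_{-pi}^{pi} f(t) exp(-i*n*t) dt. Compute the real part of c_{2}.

Since f is real-valued, Re(c_{2}) = (1/(2*pi)) ∫_{-pi}^{pi} f(t) cos(2*t) dt = a_{2}/2.
Integrating by parts (boundary term plus one more integral), an antiderivative of (3 - 4*t) cos(2*t) is -2*t*sin(2*t) + 3*sin(2*t)/2 - cos(2*t); evaluating from -pi to pi: ∫_{-pi}^{pi} (3 - 4*t) cos(2*t) dt = (-1) - (-1) = 0.
Hence Re(c_{2}) = (1/(2*pi))·(0) = 0.

0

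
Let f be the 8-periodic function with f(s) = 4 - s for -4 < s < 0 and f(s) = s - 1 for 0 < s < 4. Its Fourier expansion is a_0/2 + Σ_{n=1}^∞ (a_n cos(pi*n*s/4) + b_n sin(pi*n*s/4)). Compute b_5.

b_5 = 1/4 ∫_{-4}^{4} f(s) sin(5*pi*s/4) ds.
Split the integral at the breakpoints.
Integrating by parts (boundary term plus one more integral), an antiderivative of (4 - s) sin(5*pi*s/4) is 4*s*cos(5*pi*s/4)/(5*pi) - 16*sin(5*pi*s/4)/(25*pi**2) - 16*cos(5*pi*s/4)/(5*pi); evaluating from -4 to 0: ∫_{-4}^{0} (4 - s) sin(5*pi*s/4) ds = (-16/(5*pi)) - (32/(5*pi)) = -48/(5*pi).
Integrating by parts (boundary term plus one more integral), an antiderivative of (s - 1) sin(5*pi*s/4) is -4*s*cos(5*pi*s/4)/(5*pi) + 16*sin(5*pi*s/4)/(25*pi**2) + 4*cos(5*pi*s/4)/(5*pi); evaluating from 0 to 4: ∫_{0}^{4} (s - 1) sin(5*pi*s/4) ds = (12/(5*pi)) - (4/(5*pi)) = 8/(5*pi).
Summing the pieces and multiplying by (1/4) gives b_5 = -2/pi.

-2/pi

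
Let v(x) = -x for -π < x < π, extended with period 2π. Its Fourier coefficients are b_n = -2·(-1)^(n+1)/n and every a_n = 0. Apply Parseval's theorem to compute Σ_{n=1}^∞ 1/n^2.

pi**2/6

Parseval: Σ b_n^2 = (1/π) ∫_{-π}^{π} v(x)^2 dx = 2*pi**2/3.
Σ b_n^2 = Σ 4/n^2, so Σ 1/n^2 = (2*pi**2/3)/4 = pi**2/6.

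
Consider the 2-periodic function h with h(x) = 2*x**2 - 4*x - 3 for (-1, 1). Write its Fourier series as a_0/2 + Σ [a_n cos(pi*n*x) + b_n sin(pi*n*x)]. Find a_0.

a_0 = ∫_{-1}^{1} h(x) dx = -14/3.

-14/3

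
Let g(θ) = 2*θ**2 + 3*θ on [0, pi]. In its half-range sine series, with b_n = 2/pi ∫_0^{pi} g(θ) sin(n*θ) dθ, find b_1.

-16/pi + 6 + 4*pi

b_1 = 2/pi ∫_0^{pi} (2*θ**2 + 3*θ) sin(θ) dθ.
Integrating by parts twice (tabular method), an antiderivative of (2*θ**2 + 3*θ) sin(θ) is -2*θ**2*cos(θ) + 4*θ*sin(θ) - 3*θ*cos(θ) + 3*sin(θ) + 4*cos(θ); evaluating from 0 to pi: ∫_{0}^{pi} (2*θ**2 + 3*θ) sin(θ) dθ = (-4 + 3*pi + 2*pi**2) - (4) = -8 + 3*pi + 2*pi**2.
Hence b_1 = (2/pi)·(-8 + 3*pi + 2*pi**2) = -16/pi + 6 + 4*pi.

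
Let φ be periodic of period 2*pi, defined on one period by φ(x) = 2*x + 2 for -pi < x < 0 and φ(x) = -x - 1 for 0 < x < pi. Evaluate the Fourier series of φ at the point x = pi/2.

-pi/2 - 1

φ is continuous at x = pi/2 with value -pi/2 - 1, so the series converges to -pi/2 - 1 there.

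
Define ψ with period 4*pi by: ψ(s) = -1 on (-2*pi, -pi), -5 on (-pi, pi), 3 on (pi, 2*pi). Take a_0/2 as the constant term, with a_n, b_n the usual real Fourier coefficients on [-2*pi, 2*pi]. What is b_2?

b_2 = (1/(2*pi)) ∫_{-2*pi}^{2*pi} ψ(s) sin(s) ds.
Split the integral at the breakpoints.
Directly, an antiderivative of (-1) sin(s) is cos(s); evaluating from -2*pi to -pi: ∫_{-2*pi}^{-pi} (-1) sin(s) ds = (-1) - (1) = -2.
Directly, an antiderivative of (-5) sin(s) is 5*cos(s); evaluating from -pi to pi: ∫_{-pi}^{pi} (-5) sin(s) ds = (-5) - (-5) = 0.
Directly, an antiderivative of (3) sin(s) is -3*cos(s); evaluating from pi to 2*pi: ∫_{pi}^{2*pi} (3) sin(s) ds = (-3) - (3) = -6.
Summing the pieces and multiplying by (1/(2*pi)) gives b_2 = -4/pi.

-4/pi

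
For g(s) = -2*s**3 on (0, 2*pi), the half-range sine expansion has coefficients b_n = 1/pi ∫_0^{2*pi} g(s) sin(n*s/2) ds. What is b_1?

b_1 = 1/pi ∫_0^{2*pi} (-2*s**3) sin(s/2) ds.
Integrating by parts three times (tabular method), an antiderivative of (-2*s**3) sin(s/2) is 4*s**3*cos(s/2) - 24*s**2*sin(s/2) - 96*s*cos(s/2) + 192*sin(s/2); evaluating from 0 to 2*pi: ∫_{0}^{2*pi} (-2*s**3) sin(s/2) ds = (32*pi*(6 - pi**2)) - (0) = 32*pi*(6 - pi**2).
Hence b_1 = (1/pi)·(32*pi*(6 - pi**2)) = 192 - 32*pi**2.

192 - 32*pi**2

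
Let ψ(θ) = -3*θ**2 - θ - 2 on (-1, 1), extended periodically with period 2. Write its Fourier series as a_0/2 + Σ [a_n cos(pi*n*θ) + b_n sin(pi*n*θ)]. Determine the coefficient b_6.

b_6 = ∫_{-1}^{1} ψ(θ) sin(6*pi*θ) dθ.
Integrating by parts twice (tabular method), an antiderivative of (-3*θ**2 - θ - 2) sin(6*pi*θ) is θ**2*cos(6*pi*θ)/(2*pi) - θ*sin(6*pi*θ)/(6*pi**2) + θ*cos(6*pi*θ)/(6*pi) - sin(6*pi*θ)/(36*pi**2) - cos(6*pi*θ)/(36*pi**3) + cos(6*pi*θ)/(3*pi); evaluating from -1 to 1: ∫_{-1}^{1} (-3*θ**2 - θ - 2) sin(6*pi*θ) dθ = ((-1/36 + pi**2)/pi**3) - ((-1 + 24*pi**2)/(36*pi**3)) = 1/(3*pi).
Hence b_6 = 1/(3*pi).

1/(3*pi)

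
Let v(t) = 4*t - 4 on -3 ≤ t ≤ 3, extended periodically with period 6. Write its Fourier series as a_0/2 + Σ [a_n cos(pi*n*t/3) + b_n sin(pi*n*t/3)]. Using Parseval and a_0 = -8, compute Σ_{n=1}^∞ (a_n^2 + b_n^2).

Parseval: a_0^2/2 + Σ_{n≥1} (a_n^2+b_n^2) = 1/3 ∫_{-3}^{3} v(t)^2 dt = 128.
Subtract a_0^2/2 = 32: Σ (a_n^2+b_n^2) = 96.

96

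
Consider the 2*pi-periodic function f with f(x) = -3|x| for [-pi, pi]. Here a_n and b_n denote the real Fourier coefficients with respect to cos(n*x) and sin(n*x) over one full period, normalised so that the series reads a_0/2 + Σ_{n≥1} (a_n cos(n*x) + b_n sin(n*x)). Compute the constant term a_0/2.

-3*pi/2

a_0 = 1/pi ∫_{-pi}^{pi} f(x) dx = 1/pi · (-3*pi**2) = -3*pi.
So the constant term a_0/2 = -3*pi/2.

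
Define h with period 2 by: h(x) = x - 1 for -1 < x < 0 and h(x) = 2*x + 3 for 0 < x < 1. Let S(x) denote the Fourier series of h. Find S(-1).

3/2

At x = -1 the one-sided limits are h(-1^-) = 5 and h(-1^+) = -2.
By Dirichlet's theorem the series converges to their average, [(5) + (-2)]/2 = 3/2.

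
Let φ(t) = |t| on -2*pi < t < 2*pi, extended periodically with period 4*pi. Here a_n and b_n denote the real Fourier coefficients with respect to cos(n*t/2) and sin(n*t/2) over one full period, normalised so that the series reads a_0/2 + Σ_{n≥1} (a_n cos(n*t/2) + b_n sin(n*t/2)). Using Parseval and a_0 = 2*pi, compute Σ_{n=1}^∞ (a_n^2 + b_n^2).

Parseval: a_0^2/2 + Σ_{n≥1} (a_n^2+b_n^2) = (1/(2*pi)) ∫_{-2*pi}^{2*pi} φ(t)^2 dt = 8*pi**2/3.
Subtract a_0^2/2 = 2*pi**2: Σ (a_n^2+b_n^2) = 2*pi**2/3.

2*pi**2/3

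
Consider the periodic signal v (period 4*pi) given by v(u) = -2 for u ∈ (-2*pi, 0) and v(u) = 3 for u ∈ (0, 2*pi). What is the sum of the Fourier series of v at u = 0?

1/2

At u = 0 the one-sided limits are v(0^-) = -2 and v(0^+) = 3.
By Dirichlet's theorem the series converges to their average, [(-2) + (3)]/2 = 1/2.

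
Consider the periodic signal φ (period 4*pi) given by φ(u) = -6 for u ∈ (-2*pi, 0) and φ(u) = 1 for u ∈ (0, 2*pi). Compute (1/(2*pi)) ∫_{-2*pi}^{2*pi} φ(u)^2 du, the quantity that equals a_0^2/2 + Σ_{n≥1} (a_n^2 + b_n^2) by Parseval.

37

(1/(2*pi)) ∫_{-2*pi}^{2*pi} φ(u)^2 du = (1/(2*pi)) · (74*pi) = 37.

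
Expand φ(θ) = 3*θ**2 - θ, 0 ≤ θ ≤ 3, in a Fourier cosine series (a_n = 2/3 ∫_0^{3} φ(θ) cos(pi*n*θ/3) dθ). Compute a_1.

-96/pi**2

a_1 = 2/3 ∫_0^{3} (3*θ**2 - θ) cos(pi*θ/3) dθ.
Integrating by parts twice (tabular method), an antiderivative of (3*θ**2 - θ) cos(pi*θ/3) is 9*θ**2*sin(pi*θ/3)/pi - 3*θ*sin(pi*θ/3)/pi + 54*θ*cos(pi*θ/3)/pi**2 - 162*sin(pi*θ/3)/pi**3 - 9*cos(pi*θ/3)/pi**2; evaluating from 0 to 3: ∫_{0}^{3} (3*θ**2 - θ) cos(pi*θ/3) dθ = (-153/pi**2) - (-9/pi**2) = -144/pi**2.
Hence a_1 = (2/3)·(-144/pi**2) = -96/pi**2.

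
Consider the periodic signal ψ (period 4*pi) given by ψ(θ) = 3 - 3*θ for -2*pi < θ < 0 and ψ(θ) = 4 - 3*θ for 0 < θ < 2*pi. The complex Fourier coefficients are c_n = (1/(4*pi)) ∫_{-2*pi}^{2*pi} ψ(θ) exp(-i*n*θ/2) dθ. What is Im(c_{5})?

(-1 + 6*pi)/(5*pi)

Since ψ is real-valued, Im(c_{5}) = -(1/(4*pi)) ∫_{-2*pi}^{2*pi} ψ(θ) sin(5*θ/2) dθ = -b_{5}/2.
Split the integral at the breakpoints.
Integrating by parts (boundary term plus one more integral), an antiderivative of (3 - 3*θ) sin(5*θ/2) is 6*θ*cos(5*θ/2)/5 - 12*sin(5*θ/2)/25 - 6*cos(5*θ/2)/5; evaluating from -2*pi to 0: ∫_{-2*pi}^{0} (3 - 3*θ) sin(5*θ/2) dθ = (-6/5) - (6/5 + 12*pi/5) = -12*pi/5 - 12/5.
Integrating by parts (boundary term plus one more integral), an antiderivative of (4 - 3*θ) sin(5*θ/2) is 6*θ*cos(5*θ/2)/5 - 12*sin(5*θ/2)/25 - 8*cos(5*θ/2)/5; evaluating from 0 to 2*pi: ∫_{0}^{2*pi} (4 - 3*θ) sin(5*θ/2) dθ = (8/5 - 12*pi/5) - (-8/5) = 16/5 - 12*pi/5.
So ∫_{-2*pi}^{2*pi} ψ(θ) sin(5*θ/2) dθ = 4/5 - 24*pi/5.
Hence Im(c_{5}) = (-1/(4*pi))·(4/5 - 24*pi/5) = (-1 + 6*pi)/(5*pi).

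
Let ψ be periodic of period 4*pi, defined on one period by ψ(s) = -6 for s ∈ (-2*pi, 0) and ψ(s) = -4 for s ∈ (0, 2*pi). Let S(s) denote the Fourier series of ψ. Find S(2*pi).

-5

At s = 2*pi the one-sided limits are ψ(2*pi^-) = -4 and ψ(2*pi^+) = -6.
By Dirichlet's theorem the series converges to their average, [(-4) + (-6)]/2 = -5.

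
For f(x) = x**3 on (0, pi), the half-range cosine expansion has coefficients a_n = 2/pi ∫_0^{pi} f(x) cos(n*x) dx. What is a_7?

6*(4 - 49*pi**2)/(2401*pi)

a_7 = 2/pi ∫_0^{pi} (x**3) cos(7*x) dx.
Integrating by parts three times (tabular method), an antiderivative of (x**3) cos(7*x) is x**3*sin(7*x)/7 + 3*x**2*cos(7*x)/49 - 6*x*sin(7*x)/343 - 6*cos(7*x)/2401; evaluating from 0 to pi: ∫_{0}^{pi} (x**3) cos(7*x) dx = (6/2401 - 3*pi**2/49) - (-6/2401) = 12/2401 - 3*pi**2/49.
Hence a_7 = (2/pi)·(12/2401 - 3*pi**2/49) = 6*(4 - 49*pi**2)/(2401*pi).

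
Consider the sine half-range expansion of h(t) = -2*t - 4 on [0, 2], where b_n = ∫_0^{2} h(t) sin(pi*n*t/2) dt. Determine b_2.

b_2 = ∫_0^{2} (-2*t - 4) sin(pi*t) dt.
Integrating by parts (boundary term plus one more integral), an antiderivative of (-2*t - 4) sin(pi*t) is 2*t*cos(pi*t)/pi - 2*sin(pi*t)/pi**2 + 4*cos(pi*t)/pi; evaluating from 0 to 2: ∫_{0}^{2} (-2*t - 4) sin(pi*t) dt = (8/pi) - (4/pi) = 4/pi.
Hence b_2 = 4/pi.

4/pi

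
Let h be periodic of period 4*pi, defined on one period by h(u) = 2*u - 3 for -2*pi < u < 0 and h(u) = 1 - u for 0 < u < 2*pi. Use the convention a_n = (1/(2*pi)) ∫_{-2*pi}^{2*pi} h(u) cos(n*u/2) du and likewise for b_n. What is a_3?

4/(3*pi)

a_3 = (1/(2*pi)) ∫_{-2*pi}^{2*pi} h(u) cos(3*u/2) du.
Split the integral at the breakpoints.
Integrating by parts (boundary term plus one more integral), an antiderivative of (2*u - 3) cos(3*u/2) is 4*u*sin(3*u/2)/3 - 2*sin(3*u/2) + 8*cos(3*u/2)/9; evaluating from -2*pi to 0: ∫_{-2*pi}^{0} (2*u - 3) cos(3*u/2) du = (8/9) - (-8/9) = 16/9.
Integrating by parts (boundary term plus one more integral), an antiderivative of (1 - u) cos(3*u/2) is -2*u*sin(3*u/2)/3 + 2*sin(3*u/2)/3 - 4*cos(3*u/2)/9; evaluating from 0 to 2*pi: ∫_{0}^{2*pi} (1 - u) cos(3*u/2) du = (4/9) - (-4/9) = 8/9.
Summing the pieces and multiplying by (1/(2*pi)) gives a_3 = 4/(3*pi).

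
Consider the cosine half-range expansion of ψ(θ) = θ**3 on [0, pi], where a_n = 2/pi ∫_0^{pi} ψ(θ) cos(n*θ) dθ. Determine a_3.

2*(4 - 9*pi**2)/(27*pi)

a_3 = 2/pi ∫_0^{pi} (θ**3) cos(3*θ) dθ.
Integrating by parts three times (tabular method), an antiderivative of (θ**3) cos(3*θ) is θ**3*sin(3*θ)/3 + θ**2*cos(3*θ)/3 - 2*θ*sin(3*θ)/9 - 2*cos(3*θ)/27; evaluating from 0 to pi: ∫_{0}^{pi} (θ**3) cos(3*θ) dθ = (2/27 - pi**2/3) - (-2/27) = 4/27 - pi**2/3.
Hence a_3 = (2/pi)·(4/27 - pi**2/3) = 2*(4 - 9*pi**2)/(27*pi).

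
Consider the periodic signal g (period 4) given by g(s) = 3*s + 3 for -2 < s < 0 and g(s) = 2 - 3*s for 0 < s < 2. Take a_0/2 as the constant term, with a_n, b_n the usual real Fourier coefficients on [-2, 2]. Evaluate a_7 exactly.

24/(49*pi**2)

a_7 = 1/2 ∫_{-2}^{2} g(s) cos(7*pi*s/2) ds.
Split the integral at the breakpoints.
Integrating by parts (boundary term plus one more integral), an antiderivative of (3*s + 3) cos(7*pi*s/2) is 6*s*sin(7*pi*s/2)/(7*pi) + 6*sin(7*pi*s/2)/(7*pi) + 12*cos(7*pi*s/2)/(49*pi**2); evaluating from -2 to 0: ∫_{-2}^{0} (3*s + 3) cos(7*pi*s/2) ds = (12/(49*pi**2)) - (-12/(49*pi**2)) = 24/(49*pi**2).
Integrating by parts (boundary term plus one more integral), an antiderivative of (2 - 3*s) cos(7*pi*s/2) is -6*s*sin(7*pi*s/2)/(7*pi) + 4*sin(7*pi*s/2)/(7*pi) - 12*cos(7*pi*s/2)/(49*pi**2); evaluating from 0 to 2: ∫_{0}^{2} (2 - 3*s) cos(7*pi*s/2) ds = (12/(49*pi**2)) - (-12/(49*pi**2)) = 24/(49*pi**2).
Summing the pieces and multiplying by (1/2) gives a_7 = 24/(49*pi**2).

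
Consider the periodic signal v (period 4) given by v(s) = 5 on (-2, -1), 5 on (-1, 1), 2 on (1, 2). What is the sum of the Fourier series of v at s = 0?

5

v is continuous at s = 0 with value 5, so the series converges to 5 there.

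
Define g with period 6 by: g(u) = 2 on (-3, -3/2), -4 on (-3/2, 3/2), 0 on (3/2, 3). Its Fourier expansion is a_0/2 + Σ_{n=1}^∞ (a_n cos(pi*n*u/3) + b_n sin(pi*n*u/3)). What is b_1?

-2/pi

b_1 = 1/3 ∫_{-3}^{3} g(u) sin(pi*u/3) du.
Split the integral at the breakpoints.
Directly, an antiderivative of (2) sin(pi*u/3) is -6*cos(pi*u/3)/pi; evaluating from -3 to -3/2: ∫_{-3}^{-3/2} (2) sin(pi*u/3) du = (0) - (6/pi) = -6/pi.
Directly, an antiderivative of (-4) sin(pi*u/3) is 12*cos(pi*u/3)/pi; evaluating from -3/2 to 3/2: ∫_{-3/2}^{3/2} (-4) sin(pi*u/3) du = (0) - (0) = 0.
∫_{3/2}^{3} (0) sin(pi*u/3) du = 0.
Summing the pieces and multiplying by (1/3) gives b_1 = -2/pi.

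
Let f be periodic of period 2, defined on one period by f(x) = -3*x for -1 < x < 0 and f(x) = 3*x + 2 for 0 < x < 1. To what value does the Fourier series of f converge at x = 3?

4

x = 3 differs from x = -1 by 2 full period(s), and the series is 2-periodic.
At x = -1 the one-sided limits are f(-1^-) = 5 and f(-1^+) = 3.
By Dirichlet's theorem the series converges to their average, [(5) + (3)]/2 = 4.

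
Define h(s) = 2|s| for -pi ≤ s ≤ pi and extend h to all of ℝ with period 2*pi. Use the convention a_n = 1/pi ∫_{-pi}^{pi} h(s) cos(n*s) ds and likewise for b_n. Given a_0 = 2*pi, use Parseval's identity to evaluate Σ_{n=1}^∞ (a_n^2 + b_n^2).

2*pi**2/3

Parseval: a_0^2/2 + Σ_{n≥1} (a_n^2+b_n^2) = 1/pi ∫_{-pi}^{pi} h(s)^2 ds = 8*pi**2/3.
Subtract a_0^2/2 = 2*pi**2: Σ (a_n^2+b_n^2) = 2*pi**2/3.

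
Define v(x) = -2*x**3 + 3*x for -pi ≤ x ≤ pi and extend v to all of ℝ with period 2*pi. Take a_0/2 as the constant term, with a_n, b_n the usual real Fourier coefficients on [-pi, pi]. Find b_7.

b_7 = 1/pi ∫_{-pi}^{pi} v(x) sin(7*x) dx.
v is odd and sin(7*x) is odd, so the integrand is even and b_7 = 2/pi ∫_0^{pi} v(x) sin(7*x) dx.
Integrating by parts three times (tabular method), an antiderivative of (-2*x**3 + 3*x) sin(7*x) is 2*x**3*cos(7*x)/7 - 6*x**2*sin(7*x)/49 - 159*x*cos(7*x)/343 + 159*sin(7*x)/2401; evaluating from 0 to pi: ∫_{0}^{pi} (-2*x**3 + 3*x) sin(7*x) dx = (pi*(159 - 98*pi**2)/343) - (0) = pi*(159 - 98*pi**2)/343.
Hence b_7 = (2/pi)·(pi*(159 - 98*pi**2)/343) = 318/343 - 4*pi**2/7.

318/343 - 4*pi**2/7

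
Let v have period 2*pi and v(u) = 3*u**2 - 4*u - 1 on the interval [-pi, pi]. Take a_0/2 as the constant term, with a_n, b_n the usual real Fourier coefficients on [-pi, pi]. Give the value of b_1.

-8

b_1 = 1/pi ∫_{-pi}^{pi} v(u) sin(u) du.
Integrating by parts twice (tabular method), an antiderivative of (3*u**2 - 4*u - 1) sin(u) is -3*u**2*cos(u) + 6*u*sin(u) + 4*u*cos(u) - 4*sin(u) + 7*cos(u); evaluating from -pi to pi: ∫_{-pi}^{pi} (3*u**2 - 4*u - 1) sin(u) du = (-4*pi - 7 + 3*pi**2) - (-7 + 4*pi + 3*pi**2) = -8*pi.
Hence b_1 = (1/pi)·(-8*pi) = -8.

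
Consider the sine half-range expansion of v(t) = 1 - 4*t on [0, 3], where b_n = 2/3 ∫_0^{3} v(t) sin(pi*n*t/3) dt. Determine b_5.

b_5 = 2/3 ∫_0^{3} (1 - 4*t) sin(5*pi*t/3) dt.
Integrating by parts (boundary term plus one more integral), an antiderivative of (1 - 4*t) sin(5*pi*t/3) is 12*t*cos(5*pi*t/3)/(5*pi) - 36*sin(5*pi*t/3)/(25*pi**2) - 3*cos(5*pi*t/3)/(5*pi); evaluating from 0 to 3: ∫_{0}^{3} (1 - 4*t) sin(5*pi*t/3) dt = (-33/(5*pi)) - (-3/(5*pi)) = -6/pi.
Hence b_5 = (2/3)·(-6/pi) = -4/pi.

-4/pi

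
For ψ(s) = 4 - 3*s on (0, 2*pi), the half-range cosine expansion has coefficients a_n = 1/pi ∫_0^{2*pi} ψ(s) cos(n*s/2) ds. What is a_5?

a_5 = 1/pi ∫_0^{2*pi} (4 - 3*s) cos(5*s/2) ds.
Integrating by parts (boundary term plus one more integral), an antiderivative of (4 - 3*s) cos(5*s/2) is -6*s*sin(5*s/2)/5 + 8*sin(5*s/2)/5 - 12*cos(5*s/2)/25; evaluating from 0 to 2*pi: ∫_{0}^{2*pi} (4 - 3*s) cos(5*s/2) ds = (12/25) - (-12/25) = 24/25.
Hence a_5 = (1/pi)·(24/25) = 24/(25*pi).

24/(25*pi)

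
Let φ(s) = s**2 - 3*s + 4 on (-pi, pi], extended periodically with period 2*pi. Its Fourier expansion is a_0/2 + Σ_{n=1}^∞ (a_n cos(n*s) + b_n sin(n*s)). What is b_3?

-2

b_3 = 1/pi ∫_{-pi}^{pi} φ(s) sin(3*s) ds.
Integrating by parts twice (tabular method), an antiderivative of (s**2 - 3*s + 4) sin(3*s) is -s**2*cos(3*s)/3 + 2*s*sin(3*s)/9 + s*cos(3*s) - sin(3*s)/3 - 34*cos(3*s)/27; evaluating from -pi to pi: ∫_{-pi}^{pi} (s**2 - 3*s + 4) sin(3*s) ds = (-pi + 34/27 + pi**2/3) - (34/27 + pi + pi**2/3) = -2*pi.
Hence b_3 = (1/pi)·(-2*pi) = -2.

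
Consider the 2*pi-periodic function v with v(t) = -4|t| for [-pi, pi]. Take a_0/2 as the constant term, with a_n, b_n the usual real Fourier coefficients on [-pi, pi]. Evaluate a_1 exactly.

a_1 = 1/pi ∫_{-pi}^{pi} v(t) cos(t) dt.
v is even and cos(t) is even, so the integrand is even and a_1 = 2/pi ∫_0^{pi} v(t) cos(t) dt.
Integrating by parts (boundary term plus one more integral), an antiderivative of (-4*t) cos(t) is -4*t*sin(t) - 4*cos(t); evaluating from 0 to pi: ∫_{0}^{pi} (-4*t) cos(t) dt = (4) - (-4) = 8.
Hence a_1 = (2/pi)·(8) = 16/pi.

16/pi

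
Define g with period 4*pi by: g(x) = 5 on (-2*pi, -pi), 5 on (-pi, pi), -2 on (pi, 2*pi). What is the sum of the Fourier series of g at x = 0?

5

g is continuous at x = 0 with value 5, so the series converges to 5 there.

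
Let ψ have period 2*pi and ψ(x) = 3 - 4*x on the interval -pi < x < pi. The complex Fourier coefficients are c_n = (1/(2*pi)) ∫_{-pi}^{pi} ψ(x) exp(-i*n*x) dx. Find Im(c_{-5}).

Since ψ is real-valued, Im(c_{-5}) = -(1/(2*pi)) ∫_{-pi}^{pi} ψ(x) sin(-5*x) dx = b_{5}/2.
Integrating by parts (boundary term plus one more integral), an antiderivative of (3 - 4*x) sin(-5*x) is -4*x*cos(5*x)/5 + 4*sin(5*x)/25 + 3*cos(5*x)/5; evaluating from -pi to pi: ∫_{-pi}^{pi} (3 - 4*x) sin(-5*x) dx = (-3/5 + 4*pi/5) - (-4*pi/5 - 3/5) = 8*pi/5.
Hence Im(c_{-5}) = (-1/(2*pi))·(8*pi/5) = -4/5.

-4/5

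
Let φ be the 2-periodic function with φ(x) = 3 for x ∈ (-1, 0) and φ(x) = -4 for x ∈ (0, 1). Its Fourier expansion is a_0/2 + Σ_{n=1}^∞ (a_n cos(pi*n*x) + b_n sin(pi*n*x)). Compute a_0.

a_0 = ∫_{-1}^{1} φ(x) dx = -1.

-1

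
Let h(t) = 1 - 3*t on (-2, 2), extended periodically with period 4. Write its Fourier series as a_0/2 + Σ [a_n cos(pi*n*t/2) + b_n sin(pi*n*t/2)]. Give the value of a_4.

0

a_4 = 1/2 ∫_{-2}^{2} h(t) cos(2*pi*t) dt.
Integrating by parts (boundary term plus one more integral), an antiderivative of (1 - 3*t) cos(2*pi*t) is -3*t*sin(2*pi*t)/(2*pi) + sin(2*pi*t)/(2*pi) - 3*cos(2*pi*t)/(4*pi**2); evaluating from -2 to 2: ∫_{-2}^{2} (1 - 3*t) cos(2*pi*t) dt = (-3/(4*pi**2)) - (-3/(4*pi**2)) = 0.
Hence a_4 = (1/2)·(0) = 0.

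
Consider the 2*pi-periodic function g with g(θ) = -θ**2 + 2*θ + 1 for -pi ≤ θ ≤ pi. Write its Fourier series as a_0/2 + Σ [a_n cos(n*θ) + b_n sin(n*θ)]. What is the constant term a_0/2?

1 - pi**2/3

a_0 = 1/pi ∫_{-pi}^{pi} g(θ) dθ = 1/pi · (2*pi*(3 - pi**2)/3) = 2 - 2*pi**2/3.
So the constant term a_0/2 = 1 - pi**2/3.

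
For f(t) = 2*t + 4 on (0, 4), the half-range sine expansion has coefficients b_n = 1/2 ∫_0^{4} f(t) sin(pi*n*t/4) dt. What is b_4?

b_4 = 1/2 ∫_0^{4} (2*t + 4) sin(pi*t) dt.
Integrating by parts (boundary term plus one more integral), an antiderivative of (2*t + 4) sin(pi*t) is -2*t*cos(pi*t)/pi + 2*sin(pi*t)/pi**2 - 4*cos(pi*t)/pi; evaluating from 0 to 4: ∫_{0}^{4} (2*t + 4) sin(pi*t) dt = (-12/pi) - (-4/pi) = -8/pi.
Hence b_4 = (1/2)·(-8/pi) = -4/pi.

-4/pi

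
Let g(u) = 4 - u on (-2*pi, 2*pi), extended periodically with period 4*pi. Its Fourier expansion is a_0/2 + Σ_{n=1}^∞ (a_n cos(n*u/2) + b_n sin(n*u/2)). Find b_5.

-4/5

b_5 = (1/(2*pi)) ∫_{-2*pi}^{2*pi} g(u) sin(5*u/2) du.
Integrating by parts (boundary term plus one more integral), an antiderivative of (4 - u) sin(5*u/2) is 2*u*cos(5*u/2)/5 - 4*sin(5*u/2)/25 - 8*cos(5*u/2)/5; evaluating from -2*pi to 2*pi: ∫_{-2*pi}^{2*pi} (4 - u) sin(5*u/2) du = (8/5 - 4*pi/5) - (8/5 + 4*pi/5) = -8*pi/5.
Hence b_5 = (1/(2*pi))·(-8*pi/5) = -4/5.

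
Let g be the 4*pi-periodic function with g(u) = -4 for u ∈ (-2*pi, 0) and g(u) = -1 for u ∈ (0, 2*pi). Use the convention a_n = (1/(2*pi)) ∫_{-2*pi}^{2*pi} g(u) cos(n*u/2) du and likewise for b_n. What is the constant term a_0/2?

-5/2

a_0 = (1/(2*pi)) ∫_{-2*pi}^{2*pi} g(u) du = (1/(2*pi)) · (-10*pi) = -5.
So the constant term a_0/2 = -5/2.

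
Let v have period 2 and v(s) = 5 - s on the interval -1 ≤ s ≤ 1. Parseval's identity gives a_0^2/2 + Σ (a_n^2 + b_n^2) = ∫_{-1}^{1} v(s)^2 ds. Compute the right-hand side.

∫_{-1}^{1} v(s)^2 ds = 152/3.

152/3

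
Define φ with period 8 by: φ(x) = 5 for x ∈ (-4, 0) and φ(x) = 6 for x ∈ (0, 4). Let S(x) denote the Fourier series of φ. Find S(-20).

x = -20 differs from x = -4 by -2 full period(s), and the series is 8-periodic.
At x = -4 the one-sided limits are φ(-4^-) = 6 and φ(-4^+) = 5.
By Dirichlet's theorem the series converges to their average, [(6) + (5)]/2 = 11/2.

11/2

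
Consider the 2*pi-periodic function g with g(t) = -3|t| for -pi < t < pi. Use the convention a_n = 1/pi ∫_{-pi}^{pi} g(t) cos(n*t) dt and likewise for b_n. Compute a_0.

-3*pi

a_0 = 1/pi ∫_{-pi}^{pi} g(t) dt = 1/pi · (-3*pi**2) = -3*pi.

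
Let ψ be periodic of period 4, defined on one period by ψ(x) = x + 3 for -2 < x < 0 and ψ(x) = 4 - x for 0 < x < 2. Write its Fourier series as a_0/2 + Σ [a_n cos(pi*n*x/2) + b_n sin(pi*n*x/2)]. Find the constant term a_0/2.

a_0 = 1/2 ∫_{-2}^{2} ψ(x) dx = 1/2 · (10) = 5.
So the constant term a_0/2 = 5/2.

5/2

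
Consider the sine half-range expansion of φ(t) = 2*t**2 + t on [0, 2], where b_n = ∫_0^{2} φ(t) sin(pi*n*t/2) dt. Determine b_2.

b_2 = ∫_0^{2} (2*t**2 + t) sin(pi*t) dt.
Integrating by parts twice (tabular method), an antiderivative of (2*t**2 + t) sin(pi*t) is -2*t**2*cos(pi*t)/pi + 4*t*sin(pi*t)/pi**2 - t*cos(pi*t)/pi + sin(pi*t)/pi**2 + 4*cos(pi*t)/pi**3; evaluating from 0 to 2: ∫_{0}^{2} (2*t**2 + t) sin(pi*t) dt = (-10/pi + 4/pi**3) - (4/pi**3) = -10/pi.
Hence b_2 = -10/pi.

-10/pi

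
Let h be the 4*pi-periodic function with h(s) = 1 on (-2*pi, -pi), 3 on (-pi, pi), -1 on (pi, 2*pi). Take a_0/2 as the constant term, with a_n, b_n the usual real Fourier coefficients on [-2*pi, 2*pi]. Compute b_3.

-2/(3*pi)

b_3 = (1/(2*pi)) ∫_{-2*pi}^{2*pi} h(s) sin(3*s/2) ds.
Split the integral at the breakpoints.
Directly, an antiderivative of (1) sin(3*s/2) is -2*cos(3*s/2)/3; evaluating from -2*pi to -pi: ∫_{-2*pi}^{-pi} (1) sin(3*s/2) ds = (0) - (2/3) = -2/3.
Directly, an antiderivative of (3) sin(3*s/2) is -2*cos(3*s/2); evaluating from -pi to pi: ∫_{-pi}^{pi} (3) sin(3*s/2) ds = (0) - (0) = 0.
Directly, an antiderivative of (-1) sin(3*s/2) is 2*cos(3*s/2)/3; evaluating from pi to 2*pi: ∫_{pi}^{2*pi} (-1) sin(3*s/2) ds = (-2/3) - (0) = -2/3.
Summing the pieces and multiplying by (1/(2*pi)) gives b_3 = -2/(3*pi).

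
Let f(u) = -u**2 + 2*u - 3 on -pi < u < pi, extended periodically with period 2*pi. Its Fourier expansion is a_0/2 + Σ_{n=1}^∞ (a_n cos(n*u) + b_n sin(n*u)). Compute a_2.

a_2 = 1/pi ∫_{-pi}^{pi} f(u) cos(2*u) du.
Integrating by parts twice (tabular method), an antiderivative of (-u**2 + 2*u - 3) cos(2*u) is -u**2*sin(2*u)/2 + u*sin(2*u) - u*cos(2*u)/2 - 5*sin(2*u)/4 + cos(2*u)/2; evaluating from -pi to pi: ∫_{-pi}^{pi} (-u**2 + 2*u - 3) cos(2*u) du = (1/2 - pi/2) - (1/2 + pi/2) = -pi.
Hence a_2 = (1/pi)·(-pi) = -1.

-1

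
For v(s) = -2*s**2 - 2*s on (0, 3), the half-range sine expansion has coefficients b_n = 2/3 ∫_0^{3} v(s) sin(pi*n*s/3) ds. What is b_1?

-48/pi + 144/pi**3

b_1 = 2/3 ∫_0^{3} (-2*s**2 - 2*s) sin(pi*s/3) ds.
Integrating by parts twice (tabular method), an antiderivative of (-2*s**2 - 2*s) sin(pi*s/3) is 6*s**2*cos(pi*s/3)/pi - 36*s*sin(pi*s/3)/pi**2 + 6*s*cos(pi*s/3)/pi - 18*sin(pi*s/3)/pi**2 - 108*cos(pi*s/3)/pi**3; evaluating from 0 to 3: ∫_{0}^{3} (-2*s**2 - 2*s) sin(pi*s/3) ds = (-72/pi + 108/pi**3) - (-108/pi**3) = -72/pi + 216/pi**3.
Hence b_1 = (2/3)·(-72/pi + 216/pi**3) = -48/pi + 144/pi**3.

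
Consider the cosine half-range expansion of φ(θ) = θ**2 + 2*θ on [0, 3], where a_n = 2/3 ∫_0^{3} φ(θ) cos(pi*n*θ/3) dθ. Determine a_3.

a_3 = 2/3 ∫_0^{3} (θ**2 + 2*θ) cos(pi*θ) dθ.
Integrating by parts twice (tabular method), an antiderivative of (θ**2 + 2*θ) cos(pi*θ) is θ**2*sin(pi*θ)/pi + 2*θ*sin(pi*θ)/pi + 2*θ*cos(pi*θ)/pi**2 - 2*sin(pi*θ)/pi**3 + 2*cos(pi*θ)/pi**2; evaluating from 0 to 3: ∫_{0}^{3} (θ**2 + 2*θ) cos(pi*θ) dθ = (-8/pi**2) - (2/pi**2) = -10/pi**2.
Hence a_3 = (2/3)·(-10/pi**2) = -20/(3*pi**2).

-20/(3*pi**2)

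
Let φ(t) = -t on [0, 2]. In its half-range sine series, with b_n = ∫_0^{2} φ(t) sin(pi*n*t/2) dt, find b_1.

b_1 = ∫_0^{2} (-t) sin(pi*t/2) dt.
Integrating by parts (boundary term plus one more integral), an antiderivative of (-t) sin(pi*t/2) is 2*t*cos(pi*t/2)/pi - 4*sin(pi*t/2)/pi**2; evaluating from 0 to 2: ∫_{0}^{2} (-t) sin(pi*t/2) dt = (-4/pi) - (0) = -4/pi.
Hence b_1 = -4/pi.

-4/pi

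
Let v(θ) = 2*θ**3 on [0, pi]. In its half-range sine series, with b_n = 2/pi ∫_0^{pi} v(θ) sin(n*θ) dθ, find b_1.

-24 + 4*pi**2

b_1 = 2/pi ∫_0^{pi} (2*θ**3) sin(θ) dθ.
Integrating by parts three times (tabular method), an antiderivative of (2*θ**3) sin(θ) is -2*θ**3*cos(θ) + 6*θ**2*sin(θ) + 12*θ*cos(θ) - 12*sin(θ); evaluating from 0 to pi: ∫_{0}^{pi} (2*θ**3) sin(θ) dθ = (2*pi*(-6 + pi**2)) - (0) = 2*pi*(-6 + pi**2).
Hence b_1 = (2/pi)·(2*pi*(-6 + pi**2)) = -24 + 4*pi**2.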